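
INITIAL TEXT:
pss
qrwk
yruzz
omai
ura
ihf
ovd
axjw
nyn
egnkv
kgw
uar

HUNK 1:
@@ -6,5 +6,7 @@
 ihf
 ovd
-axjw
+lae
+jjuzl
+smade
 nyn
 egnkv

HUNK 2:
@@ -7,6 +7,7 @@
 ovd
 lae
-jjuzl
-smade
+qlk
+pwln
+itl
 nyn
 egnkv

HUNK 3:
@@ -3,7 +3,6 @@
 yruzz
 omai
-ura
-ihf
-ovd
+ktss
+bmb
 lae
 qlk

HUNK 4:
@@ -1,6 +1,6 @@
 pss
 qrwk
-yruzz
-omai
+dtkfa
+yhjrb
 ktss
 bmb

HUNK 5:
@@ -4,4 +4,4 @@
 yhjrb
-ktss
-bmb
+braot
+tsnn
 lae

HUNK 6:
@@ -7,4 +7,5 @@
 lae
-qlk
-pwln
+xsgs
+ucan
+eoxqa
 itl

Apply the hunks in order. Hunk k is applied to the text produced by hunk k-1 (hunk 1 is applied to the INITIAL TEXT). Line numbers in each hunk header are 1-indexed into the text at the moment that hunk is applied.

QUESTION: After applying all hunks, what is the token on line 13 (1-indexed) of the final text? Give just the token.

Answer: egnkv

Derivation:
Hunk 1: at line 6 remove [axjw] add [lae,jjuzl,smade] -> 14 lines: pss qrwk yruzz omai ura ihf ovd lae jjuzl smade nyn egnkv kgw uar
Hunk 2: at line 7 remove [jjuzl,smade] add [qlk,pwln,itl] -> 15 lines: pss qrwk yruzz omai ura ihf ovd lae qlk pwln itl nyn egnkv kgw uar
Hunk 3: at line 3 remove [ura,ihf,ovd] add [ktss,bmb] -> 14 lines: pss qrwk yruzz omai ktss bmb lae qlk pwln itl nyn egnkv kgw uar
Hunk 4: at line 1 remove [yruzz,omai] add [dtkfa,yhjrb] -> 14 lines: pss qrwk dtkfa yhjrb ktss bmb lae qlk pwln itl nyn egnkv kgw uar
Hunk 5: at line 4 remove [ktss,bmb] add [braot,tsnn] -> 14 lines: pss qrwk dtkfa yhjrb braot tsnn lae qlk pwln itl nyn egnkv kgw uar
Hunk 6: at line 7 remove [qlk,pwln] add [xsgs,ucan,eoxqa] -> 15 lines: pss qrwk dtkfa yhjrb braot tsnn lae xsgs ucan eoxqa itl nyn egnkv kgw uar
Final line 13: egnkv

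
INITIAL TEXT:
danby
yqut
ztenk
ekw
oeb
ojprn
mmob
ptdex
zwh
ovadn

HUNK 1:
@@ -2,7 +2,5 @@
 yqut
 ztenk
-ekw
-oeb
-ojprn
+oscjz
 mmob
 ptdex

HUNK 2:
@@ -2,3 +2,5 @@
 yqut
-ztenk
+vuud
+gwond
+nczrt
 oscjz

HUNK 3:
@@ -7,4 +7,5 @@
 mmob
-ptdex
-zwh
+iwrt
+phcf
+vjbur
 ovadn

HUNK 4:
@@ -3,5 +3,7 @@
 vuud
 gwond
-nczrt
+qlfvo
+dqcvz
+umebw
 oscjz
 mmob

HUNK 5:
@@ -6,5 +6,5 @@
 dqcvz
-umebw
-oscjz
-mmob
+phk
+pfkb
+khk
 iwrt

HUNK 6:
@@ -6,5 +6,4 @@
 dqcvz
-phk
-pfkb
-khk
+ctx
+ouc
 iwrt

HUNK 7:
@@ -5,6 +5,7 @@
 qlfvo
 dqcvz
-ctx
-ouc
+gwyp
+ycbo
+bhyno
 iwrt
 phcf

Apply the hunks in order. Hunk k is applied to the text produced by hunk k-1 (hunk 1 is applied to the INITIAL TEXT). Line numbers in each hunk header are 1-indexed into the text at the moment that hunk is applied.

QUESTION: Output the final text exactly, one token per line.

Hunk 1: at line 2 remove [ekw,oeb,ojprn] add [oscjz] -> 8 lines: danby yqut ztenk oscjz mmob ptdex zwh ovadn
Hunk 2: at line 2 remove [ztenk] add [vuud,gwond,nczrt] -> 10 lines: danby yqut vuud gwond nczrt oscjz mmob ptdex zwh ovadn
Hunk 3: at line 7 remove [ptdex,zwh] add [iwrt,phcf,vjbur] -> 11 lines: danby yqut vuud gwond nczrt oscjz mmob iwrt phcf vjbur ovadn
Hunk 4: at line 3 remove [nczrt] add [qlfvo,dqcvz,umebw] -> 13 lines: danby yqut vuud gwond qlfvo dqcvz umebw oscjz mmob iwrt phcf vjbur ovadn
Hunk 5: at line 6 remove [umebw,oscjz,mmob] add [phk,pfkb,khk] -> 13 lines: danby yqut vuud gwond qlfvo dqcvz phk pfkb khk iwrt phcf vjbur ovadn
Hunk 6: at line 6 remove [phk,pfkb,khk] add [ctx,ouc] -> 12 lines: danby yqut vuud gwond qlfvo dqcvz ctx ouc iwrt phcf vjbur ovadn
Hunk 7: at line 5 remove [ctx,ouc] add [gwyp,ycbo,bhyno] -> 13 lines: danby yqut vuud gwond qlfvo dqcvz gwyp ycbo bhyno iwrt phcf vjbur ovadn

Answer: danby
yqut
vuud
gwond
qlfvo
dqcvz
gwyp
ycbo
bhyno
iwrt
phcf
vjbur
ovadn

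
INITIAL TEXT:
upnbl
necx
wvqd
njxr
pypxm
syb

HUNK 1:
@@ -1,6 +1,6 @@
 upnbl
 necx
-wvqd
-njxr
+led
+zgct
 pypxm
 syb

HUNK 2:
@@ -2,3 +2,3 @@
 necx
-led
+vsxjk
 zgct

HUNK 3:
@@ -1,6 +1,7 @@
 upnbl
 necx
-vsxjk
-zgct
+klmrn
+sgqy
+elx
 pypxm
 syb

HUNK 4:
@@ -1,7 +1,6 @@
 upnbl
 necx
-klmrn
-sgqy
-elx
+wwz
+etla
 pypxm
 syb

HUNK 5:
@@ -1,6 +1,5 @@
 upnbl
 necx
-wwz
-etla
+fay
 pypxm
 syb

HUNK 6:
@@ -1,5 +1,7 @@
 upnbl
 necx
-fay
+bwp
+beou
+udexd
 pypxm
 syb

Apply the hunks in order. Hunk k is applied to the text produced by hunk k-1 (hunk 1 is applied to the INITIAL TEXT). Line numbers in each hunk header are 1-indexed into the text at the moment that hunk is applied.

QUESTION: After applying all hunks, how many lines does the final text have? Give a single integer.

Hunk 1: at line 1 remove [wvqd,njxr] add [led,zgct] -> 6 lines: upnbl necx led zgct pypxm syb
Hunk 2: at line 2 remove [led] add [vsxjk] -> 6 lines: upnbl necx vsxjk zgct pypxm syb
Hunk 3: at line 1 remove [vsxjk,zgct] add [klmrn,sgqy,elx] -> 7 lines: upnbl necx klmrn sgqy elx pypxm syb
Hunk 4: at line 1 remove [klmrn,sgqy,elx] add [wwz,etla] -> 6 lines: upnbl necx wwz etla pypxm syb
Hunk 5: at line 1 remove [wwz,etla] add [fay] -> 5 lines: upnbl necx fay pypxm syb
Hunk 6: at line 1 remove [fay] add [bwp,beou,udexd] -> 7 lines: upnbl necx bwp beou udexd pypxm syb
Final line count: 7

Answer: 7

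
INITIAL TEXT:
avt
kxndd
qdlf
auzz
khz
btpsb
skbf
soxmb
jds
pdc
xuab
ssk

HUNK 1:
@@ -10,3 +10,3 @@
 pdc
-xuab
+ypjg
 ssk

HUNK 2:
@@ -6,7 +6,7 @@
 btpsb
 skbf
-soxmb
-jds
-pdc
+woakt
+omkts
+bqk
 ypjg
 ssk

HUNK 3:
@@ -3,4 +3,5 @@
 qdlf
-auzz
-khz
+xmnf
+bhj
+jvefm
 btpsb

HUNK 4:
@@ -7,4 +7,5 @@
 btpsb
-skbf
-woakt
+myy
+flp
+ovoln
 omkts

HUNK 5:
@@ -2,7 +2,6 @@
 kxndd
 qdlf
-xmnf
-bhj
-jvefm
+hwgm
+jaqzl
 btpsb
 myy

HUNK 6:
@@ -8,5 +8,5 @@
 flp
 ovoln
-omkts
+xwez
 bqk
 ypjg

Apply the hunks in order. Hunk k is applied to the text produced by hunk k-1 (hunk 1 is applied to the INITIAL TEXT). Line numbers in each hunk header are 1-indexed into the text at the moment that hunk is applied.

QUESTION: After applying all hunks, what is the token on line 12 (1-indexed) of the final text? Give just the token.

Hunk 1: at line 10 remove [xuab] add [ypjg] -> 12 lines: avt kxndd qdlf auzz khz btpsb skbf soxmb jds pdc ypjg ssk
Hunk 2: at line 6 remove [soxmb,jds,pdc] add [woakt,omkts,bqk] -> 12 lines: avt kxndd qdlf auzz khz btpsb skbf woakt omkts bqk ypjg ssk
Hunk 3: at line 3 remove [auzz,khz] add [xmnf,bhj,jvefm] -> 13 lines: avt kxndd qdlf xmnf bhj jvefm btpsb skbf woakt omkts bqk ypjg ssk
Hunk 4: at line 7 remove [skbf,woakt] add [myy,flp,ovoln] -> 14 lines: avt kxndd qdlf xmnf bhj jvefm btpsb myy flp ovoln omkts bqk ypjg ssk
Hunk 5: at line 2 remove [xmnf,bhj,jvefm] add [hwgm,jaqzl] -> 13 lines: avt kxndd qdlf hwgm jaqzl btpsb myy flp ovoln omkts bqk ypjg ssk
Hunk 6: at line 8 remove [omkts] add [xwez] -> 13 lines: avt kxndd qdlf hwgm jaqzl btpsb myy flp ovoln xwez bqk ypjg ssk
Final line 12: ypjg

Answer: ypjg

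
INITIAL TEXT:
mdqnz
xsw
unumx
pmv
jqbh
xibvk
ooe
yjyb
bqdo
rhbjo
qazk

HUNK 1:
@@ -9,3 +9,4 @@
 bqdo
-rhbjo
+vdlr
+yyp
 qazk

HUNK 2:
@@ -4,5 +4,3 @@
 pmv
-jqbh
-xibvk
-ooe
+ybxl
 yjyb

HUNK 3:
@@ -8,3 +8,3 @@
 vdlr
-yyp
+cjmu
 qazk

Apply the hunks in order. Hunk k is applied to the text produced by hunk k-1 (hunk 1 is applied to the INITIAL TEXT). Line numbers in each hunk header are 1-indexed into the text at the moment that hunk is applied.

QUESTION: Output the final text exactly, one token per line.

Answer: mdqnz
xsw
unumx
pmv
ybxl
yjyb
bqdo
vdlr
cjmu
qazk

Derivation:
Hunk 1: at line 9 remove [rhbjo] add [vdlr,yyp] -> 12 lines: mdqnz xsw unumx pmv jqbh xibvk ooe yjyb bqdo vdlr yyp qazk
Hunk 2: at line 4 remove [jqbh,xibvk,ooe] add [ybxl] -> 10 lines: mdqnz xsw unumx pmv ybxl yjyb bqdo vdlr yyp qazk
Hunk 3: at line 8 remove [yyp] add [cjmu] -> 10 lines: mdqnz xsw unumx pmv ybxl yjyb bqdo vdlr cjmu qazk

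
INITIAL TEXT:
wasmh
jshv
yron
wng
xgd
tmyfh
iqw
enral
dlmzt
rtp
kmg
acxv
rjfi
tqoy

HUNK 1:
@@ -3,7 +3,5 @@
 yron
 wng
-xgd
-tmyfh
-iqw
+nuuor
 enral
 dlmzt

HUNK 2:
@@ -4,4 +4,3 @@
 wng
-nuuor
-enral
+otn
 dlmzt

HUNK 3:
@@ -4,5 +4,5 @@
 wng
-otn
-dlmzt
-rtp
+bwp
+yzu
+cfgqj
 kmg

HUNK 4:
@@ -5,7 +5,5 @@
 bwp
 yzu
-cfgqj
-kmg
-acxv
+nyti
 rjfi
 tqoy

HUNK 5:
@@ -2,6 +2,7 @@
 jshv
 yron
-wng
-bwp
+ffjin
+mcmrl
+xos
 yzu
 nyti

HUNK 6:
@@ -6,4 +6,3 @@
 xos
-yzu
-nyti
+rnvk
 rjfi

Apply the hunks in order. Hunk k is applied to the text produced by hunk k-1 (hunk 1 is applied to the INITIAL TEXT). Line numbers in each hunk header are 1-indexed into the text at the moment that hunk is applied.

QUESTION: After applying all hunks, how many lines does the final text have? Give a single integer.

Hunk 1: at line 3 remove [xgd,tmyfh,iqw] add [nuuor] -> 12 lines: wasmh jshv yron wng nuuor enral dlmzt rtp kmg acxv rjfi tqoy
Hunk 2: at line 4 remove [nuuor,enral] add [otn] -> 11 lines: wasmh jshv yron wng otn dlmzt rtp kmg acxv rjfi tqoy
Hunk 3: at line 4 remove [otn,dlmzt,rtp] add [bwp,yzu,cfgqj] -> 11 lines: wasmh jshv yron wng bwp yzu cfgqj kmg acxv rjfi tqoy
Hunk 4: at line 5 remove [cfgqj,kmg,acxv] add [nyti] -> 9 lines: wasmh jshv yron wng bwp yzu nyti rjfi tqoy
Hunk 5: at line 2 remove [wng,bwp] add [ffjin,mcmrl,xos] -> 10 lines: wasmh jshv yron ffjin mcmrl xos yzu nyti rjfi tqoy
Hunk 6: at line 6 remove [yzu,nyti] add [rnvk] -> 9 lines: wasmh jshv yron ffjin mcmrl xos rnvk rjfi tqoy
Final line count: 9

Answer: 9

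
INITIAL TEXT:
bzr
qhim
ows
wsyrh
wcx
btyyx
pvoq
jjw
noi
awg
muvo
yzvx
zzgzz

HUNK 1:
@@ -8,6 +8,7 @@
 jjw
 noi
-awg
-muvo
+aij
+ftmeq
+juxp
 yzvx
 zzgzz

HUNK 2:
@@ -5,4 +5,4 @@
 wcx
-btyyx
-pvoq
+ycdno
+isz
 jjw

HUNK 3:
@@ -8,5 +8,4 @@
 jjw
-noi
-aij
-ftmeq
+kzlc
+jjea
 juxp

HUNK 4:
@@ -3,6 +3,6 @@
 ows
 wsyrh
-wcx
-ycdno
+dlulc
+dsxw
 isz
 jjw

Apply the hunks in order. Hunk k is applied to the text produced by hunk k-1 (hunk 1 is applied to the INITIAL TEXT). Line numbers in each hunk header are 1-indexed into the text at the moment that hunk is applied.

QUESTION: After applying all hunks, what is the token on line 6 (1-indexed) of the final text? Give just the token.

Hunk 1: at line 8 remove [awg,muvo] add [aij,ftmeq,juxp] -> 14 lines: bzr qhim ows wsyrh wcx btyyx pvoq jjw noi aij ftmeq juxp yzvx zzgzz
Hunk 2: at line 5 remove [btyyx,pvoq] add [ycdno,isz] -> 14 lines: bzr qhim ows wsyrh wcx ycdno isz jjw noi aij ftmeq juxp yzvx zzgzz
Hunk 3: at line 8 remove [noi,aij,ftmeq] add [kzlc,jjea] -> 13 lines: bzr qhim ows wsyrh wcx ycdno isz jjw kzlc jjea juxp yzvx zzgzz
Hunk 4: at line 3 remove [wcx,ycdno] add [dlulc,dsxw] -> 13 lines: bzr qhim ows wsyrh dlulc dsxw isz jjw kzlc jjea juxp yzvx zzgzz
Final line 6: dsxw

Answer: dsxw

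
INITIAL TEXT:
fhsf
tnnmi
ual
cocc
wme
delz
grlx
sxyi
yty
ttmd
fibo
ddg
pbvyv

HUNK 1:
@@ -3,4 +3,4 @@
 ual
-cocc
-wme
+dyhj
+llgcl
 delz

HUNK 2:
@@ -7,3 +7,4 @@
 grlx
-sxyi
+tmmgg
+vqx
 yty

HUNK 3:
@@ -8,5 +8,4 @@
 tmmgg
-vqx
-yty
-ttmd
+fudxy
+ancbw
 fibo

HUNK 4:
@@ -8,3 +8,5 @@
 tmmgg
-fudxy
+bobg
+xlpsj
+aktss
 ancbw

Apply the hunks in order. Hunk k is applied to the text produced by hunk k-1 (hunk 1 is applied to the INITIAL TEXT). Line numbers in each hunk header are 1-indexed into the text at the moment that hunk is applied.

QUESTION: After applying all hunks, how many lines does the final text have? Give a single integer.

Answer: 15

Derivation:
Hunk 1: at line 3 remove [cocc,wme] add [dyhj,llgcl] -> 13 lines: fhsf tnnmi ual dyhj llgcl delz grlx sxyi yty ttmd fibo ddg pbvyv
Hunk 2: at line 7 remove [sxyi] add [tmmgg,vqx] -> 14 lines: fhsf tnnmi ual dyhj llgcl delz grlx tmmgg vqx yty ttmd fibo ddg pbvyv
Hunk 3: at line 8 remove [vqx,yty,ttmd] add [fudxy,ancbw] -> 13 lines: fhsf tnnmi ual dyhj llgcl delz grlx tmmgg fudxy ancbw fibo ddg pbvyv
Hunk 4: at line 8 remove [fudxy] add [bobg,xlpsj,aktss] -> 15 lines: fhsf tnnmi ual dyhj llgcl delz grlx tmmgg bobg xlpsj aktss ancbw fibo ddg pbvyv
Final line count: 15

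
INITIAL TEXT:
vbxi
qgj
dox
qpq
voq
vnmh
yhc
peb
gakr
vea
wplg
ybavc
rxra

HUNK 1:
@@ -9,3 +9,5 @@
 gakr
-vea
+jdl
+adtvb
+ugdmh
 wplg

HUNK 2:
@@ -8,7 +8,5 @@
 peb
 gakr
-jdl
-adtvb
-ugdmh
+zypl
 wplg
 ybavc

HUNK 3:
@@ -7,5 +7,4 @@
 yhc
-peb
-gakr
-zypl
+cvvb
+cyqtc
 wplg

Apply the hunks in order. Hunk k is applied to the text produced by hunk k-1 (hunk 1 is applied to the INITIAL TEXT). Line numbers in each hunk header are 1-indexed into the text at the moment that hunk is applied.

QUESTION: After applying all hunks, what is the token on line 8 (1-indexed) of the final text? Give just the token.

Hunk 1: at line 9 remove [vea] add [jdl,adtvb,ugdmh] -> 15 lines: vbxi qgj dox qpq voq vnmh yhc peb gakr jdl adtvb ugdmh wplg ybavc rxra
Hunk 2: at line 8 remove [jdl,adtvb,ugdmh] add [zypl] -> 13 lines: vbxi qgj dox qpq voq vnmh yhc peb gakr zypl wplg ybavc rxra
Hunk 3: at line 7 remove [peb,gakr,zypl] add [cvvb,cyqtc] -> 12 lines: vbxi qgj dox qpq voq vnmh yhc cvvb cyqtc wplg ybavc rxra
Final line 8: cvvb

Answer: cvvb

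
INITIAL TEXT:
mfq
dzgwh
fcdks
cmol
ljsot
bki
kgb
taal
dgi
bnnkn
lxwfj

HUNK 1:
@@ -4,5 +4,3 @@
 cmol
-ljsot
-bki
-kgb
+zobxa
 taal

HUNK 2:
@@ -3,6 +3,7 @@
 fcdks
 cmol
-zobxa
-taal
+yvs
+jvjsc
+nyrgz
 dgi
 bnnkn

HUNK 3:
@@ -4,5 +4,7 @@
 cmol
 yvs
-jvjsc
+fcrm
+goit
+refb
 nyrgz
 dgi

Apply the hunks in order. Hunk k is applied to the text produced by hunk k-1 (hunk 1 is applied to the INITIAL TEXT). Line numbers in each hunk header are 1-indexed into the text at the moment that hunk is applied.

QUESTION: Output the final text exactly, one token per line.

Hunk 1: at line 4 remove [ljsot,bki,kgb] add [zobxa] -> 9 lines: mfq dzgwh fcdks cmol zobxa taal dgi bnnkn lxwfj
Hunk 2: at line 3 remove [zobxa,taal] add [yvs,jvjsc,nyrgz] -> 10 lines: mfq dzgwh fcdks cmol yvs jvjsc nyrgz dgi bnnkn lxwfj
Hunk 3: at line 4 remove [jvjsc] add [fcrm,goit,refb] -> 12 lines: mfq dzgwh fcdks cmol yvs fcrm goit refb nyrgz dgi bnnkn lxwfj

Answer: mfq
dzgwh
fcdks
cmol
yvs
fcrm
goit
refb
nyrgz
dgi
bnnkn
lxwfj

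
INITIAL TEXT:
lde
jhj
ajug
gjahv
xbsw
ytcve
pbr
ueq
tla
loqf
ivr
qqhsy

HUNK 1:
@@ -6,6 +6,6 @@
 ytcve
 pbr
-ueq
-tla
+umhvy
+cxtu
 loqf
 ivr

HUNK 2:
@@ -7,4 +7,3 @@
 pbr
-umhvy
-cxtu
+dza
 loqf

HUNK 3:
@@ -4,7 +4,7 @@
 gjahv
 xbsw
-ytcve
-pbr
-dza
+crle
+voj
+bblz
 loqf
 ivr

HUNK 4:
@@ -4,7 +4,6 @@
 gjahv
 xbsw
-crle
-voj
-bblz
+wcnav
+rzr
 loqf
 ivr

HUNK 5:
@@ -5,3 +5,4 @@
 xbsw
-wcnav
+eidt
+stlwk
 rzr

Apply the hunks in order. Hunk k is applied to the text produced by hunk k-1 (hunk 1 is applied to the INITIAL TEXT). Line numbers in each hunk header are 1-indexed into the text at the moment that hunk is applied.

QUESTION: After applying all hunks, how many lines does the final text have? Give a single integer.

Answer: 11

Derivation:
Hunk 1: at line 6 remove [ueq,tla] add [umhvy,cxtu] -> 12 lines: lde jhj ajug gjahv xbsw ytcve pbr umhvy cxtu loqf ivr qqhsy
Hunk 2: at line 7 remove [umhvy,cxtu] add [dza] -> 11 lines: lde jhj ajug gjahv xbsw ytcve pbr dza loqf ivr qqhsy
Hunk 3: at line 4 remove [ytcve,pbr,dza] add [crle,voj,bblz] -> 11 lines: lde jhj ajug gjahv xbsw crle voj bblz loqf ivr qqhsy
Hunk 4: at line 4 remove [crle,voj,bblz] add [wcnav,rzr] -> 10 lines: lde jhj ajug gjahv xbsw wcnav rzr loqf ivr qqhsy
Hunk 5: at line 5 remove [wcnav] add [eidt,stlwk] -> 11 lines: lde jhj ajug gjahv xbsw eidt stlwk rzr loqf ivr qqhsy
Final line count: 11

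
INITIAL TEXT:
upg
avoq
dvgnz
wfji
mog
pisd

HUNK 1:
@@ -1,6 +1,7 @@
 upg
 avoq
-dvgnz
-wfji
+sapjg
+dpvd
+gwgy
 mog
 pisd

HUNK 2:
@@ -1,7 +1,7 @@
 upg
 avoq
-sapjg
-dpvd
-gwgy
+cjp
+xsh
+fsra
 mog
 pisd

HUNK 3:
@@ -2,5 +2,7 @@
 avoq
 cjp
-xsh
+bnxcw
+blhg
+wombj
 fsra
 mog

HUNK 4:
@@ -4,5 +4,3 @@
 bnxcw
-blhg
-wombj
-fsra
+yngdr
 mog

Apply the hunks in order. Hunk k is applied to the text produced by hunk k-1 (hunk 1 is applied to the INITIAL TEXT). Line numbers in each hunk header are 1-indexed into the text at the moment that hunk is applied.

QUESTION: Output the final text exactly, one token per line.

Answer: upg
avoq
cjp
bnxcw
yngdr
mog
pisd

Derivation:
Hunk 1: at line 1 remove [dvgnz,wfji] add [sapjg,dpvd,gwgy] -> 7 lines: upg avoq sapjg dpvd gwgy mog pisd
Hunk 2: at line 1 remove [sapjg,dpvd,gwgy] add [cjp,xsh,fsra] -> 7 lines: upg avoq cjp xsh fsra mog pisd
Hunk 3: at line 2 remove [xsh] add [bnxcw,blhg,wombj] -> 9 lines: upg avoq cjp bnxcw blhg wombj fsra mog pisd
Hunk 4: at line 4 remove [blhg,wombj,fsra] add [yngdr] -> 7 lines: upg avoq cjp bnxcw yngdr mog pisd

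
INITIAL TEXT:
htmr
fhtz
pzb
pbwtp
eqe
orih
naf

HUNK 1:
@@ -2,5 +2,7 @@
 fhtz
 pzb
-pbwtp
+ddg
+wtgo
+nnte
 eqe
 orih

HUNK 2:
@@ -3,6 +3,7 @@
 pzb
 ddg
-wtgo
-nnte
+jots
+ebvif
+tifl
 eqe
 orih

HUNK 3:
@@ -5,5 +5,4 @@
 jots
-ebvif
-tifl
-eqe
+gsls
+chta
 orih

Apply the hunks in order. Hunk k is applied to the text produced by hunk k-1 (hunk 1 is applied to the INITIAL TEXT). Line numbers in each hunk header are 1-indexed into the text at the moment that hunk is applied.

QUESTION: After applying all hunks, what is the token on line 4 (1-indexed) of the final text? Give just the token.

Answer: ddg

Derivation:
Hunk 1: at line 2 remove [pbwtp] add [ddg,wtgo,nnte] -> 9 lines: htmr fhtz pzb ddg wtgo nnte eqe orih naf
Hunk 2: at line 3 remove [wtgo,nnte] add [jots,ebvif,tifl] -> 10 lines: htmr fhtz pzb ddg jots ebvif tifl eqe orih naf
Hunk 3: at line 5 remove [ebvif,tifl,eqe] add [gsls,chta] -> 9 lines: htmr fhtz pzb ddg jots gsls chta orih naf
Final line 4: ddg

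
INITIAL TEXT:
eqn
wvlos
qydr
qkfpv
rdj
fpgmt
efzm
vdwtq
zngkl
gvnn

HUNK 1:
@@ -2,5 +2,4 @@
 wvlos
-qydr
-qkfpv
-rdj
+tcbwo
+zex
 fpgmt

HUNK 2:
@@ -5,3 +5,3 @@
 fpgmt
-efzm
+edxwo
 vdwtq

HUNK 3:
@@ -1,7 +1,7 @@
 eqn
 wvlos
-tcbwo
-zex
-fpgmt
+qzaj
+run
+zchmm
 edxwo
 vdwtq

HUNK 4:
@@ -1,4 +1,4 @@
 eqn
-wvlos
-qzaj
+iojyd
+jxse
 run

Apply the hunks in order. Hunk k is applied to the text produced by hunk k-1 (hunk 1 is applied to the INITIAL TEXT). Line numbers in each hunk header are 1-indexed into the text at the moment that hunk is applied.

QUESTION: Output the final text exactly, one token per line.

Answer: eqn
iojyd
jxse
run
zchmm
edxwo
vdwtq
zngkl
gvnn

Derivation:
Hunk 1: at line 2 remove [qydr,qkfpv,rdj] add [tcbwo,zex] -> 9 lines: eqn wvlos tcbwo zex fpgmt efzm vdwtq zngkl gvnn
Hunk 2: at line 5 remove [efzm] add [edxwo] -> 9 lines: eqn wvlos tcbwo zex fpgmt edxwo vdwtq zngkl gvnn
Hunk 3: at line 1 remove [tcbwo,zex,fpgmt] add [qzaj,run,zchmm] -> 9 lines: eqn wvlos qzaj run zchmm edxwo vdwtq zngkl gvnn
Hunk 4: at line 1 remove [wvlos,qzaj] add [iojyd,jxse] -> 9 lines: eqn iojyd jxse run zchmm edxwo vdwtq zngkl gvnn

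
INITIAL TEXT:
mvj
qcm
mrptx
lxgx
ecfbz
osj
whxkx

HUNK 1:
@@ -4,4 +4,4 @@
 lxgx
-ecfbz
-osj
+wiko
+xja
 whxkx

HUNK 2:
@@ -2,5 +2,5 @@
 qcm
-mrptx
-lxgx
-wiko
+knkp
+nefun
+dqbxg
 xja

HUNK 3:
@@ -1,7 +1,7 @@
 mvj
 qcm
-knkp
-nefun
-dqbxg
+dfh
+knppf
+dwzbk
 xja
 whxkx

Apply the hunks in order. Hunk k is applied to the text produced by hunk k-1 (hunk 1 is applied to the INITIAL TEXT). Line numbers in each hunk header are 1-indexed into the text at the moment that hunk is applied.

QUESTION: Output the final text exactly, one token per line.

Hunk 1: at line 4 remove [ecfbz,osj] add [wiko,xja] -> 7 lines: mvj qcm mrptx lxgx wiko xja whxkx
Hunk 2: at line 2 remove [mrptx,lxgx,wiko] add [knkp,nefun,dqbxg] -> 7 lines: mvj qcm knkp nefun dqbxg xja whxkx
Hunk 3: at line 1 remove [knkp,nefun,dqbxg] add [dfh,knppf,dwzbk] -> 7 lines: mvj qcm dfh knppf dwzbk xja whxkx

Answer: mvj
qcm
dfh
knppf
dwzbk
xja
whxkx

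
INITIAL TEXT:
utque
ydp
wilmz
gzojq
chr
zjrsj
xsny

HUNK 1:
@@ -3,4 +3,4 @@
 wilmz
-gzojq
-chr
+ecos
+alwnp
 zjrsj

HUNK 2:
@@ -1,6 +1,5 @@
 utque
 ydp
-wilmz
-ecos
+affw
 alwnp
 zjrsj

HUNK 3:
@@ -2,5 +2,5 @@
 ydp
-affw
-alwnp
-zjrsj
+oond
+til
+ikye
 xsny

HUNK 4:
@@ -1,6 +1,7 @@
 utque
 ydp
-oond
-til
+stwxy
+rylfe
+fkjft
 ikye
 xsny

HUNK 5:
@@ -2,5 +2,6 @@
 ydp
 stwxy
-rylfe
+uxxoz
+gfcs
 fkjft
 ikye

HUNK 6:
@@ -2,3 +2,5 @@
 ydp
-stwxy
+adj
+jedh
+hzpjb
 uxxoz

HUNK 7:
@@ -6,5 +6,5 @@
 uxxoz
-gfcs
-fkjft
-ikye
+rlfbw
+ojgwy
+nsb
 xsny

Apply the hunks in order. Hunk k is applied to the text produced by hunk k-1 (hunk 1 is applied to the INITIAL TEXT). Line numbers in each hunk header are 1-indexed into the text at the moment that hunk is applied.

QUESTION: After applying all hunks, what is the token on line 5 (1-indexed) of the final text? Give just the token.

Answer: hzpjb

Derivation:
Hunk 1: at line 3 remove [gzojq,chr] add [ecos,alwnp] -> 7 lines: utque ydp wilmz ecos alwnp zjrsj xsny
Hunk 2: at line 1 remove [wilmz,ecos] add [affw] -> 6 lines: utque ydp affw alwnp zjrsj xsny
Hunk 3: at line 2 remove [affw,alwnp,zjrsj] add [oond,til,ikye] -> 6 lines: utque ydp oond til ikye xsny
Hunk 4: at line 1 remove [oond,til] add [stwxy,rylfe,fkjft] -> 7 lines: utque ydp stwxy rylfe fkjft ikye xsny
Hunk 5: at line 2 remove [rylfe] add [uxxoz,gfcs] -> 8 lines: utque ydp stwxy uxxoz gfcs fkjft ikye xsny
Hunk 6: at line 2 remove [stwxy] add [adj,jedh,hzpjb] -> 10 lines: utque ydp adj jedh hzpjb uxxoz gfcs fkjft ikye xsny
Hunk 7: at line 6 remove [gfcs,fkjft,ikye] add [rlfbw,ojgwy,nsb] -> 10 lines: utque ydp adj jedh hzpjb uxxoz rlfbw ojgwy nsb xsny
Final line 5: hzpjb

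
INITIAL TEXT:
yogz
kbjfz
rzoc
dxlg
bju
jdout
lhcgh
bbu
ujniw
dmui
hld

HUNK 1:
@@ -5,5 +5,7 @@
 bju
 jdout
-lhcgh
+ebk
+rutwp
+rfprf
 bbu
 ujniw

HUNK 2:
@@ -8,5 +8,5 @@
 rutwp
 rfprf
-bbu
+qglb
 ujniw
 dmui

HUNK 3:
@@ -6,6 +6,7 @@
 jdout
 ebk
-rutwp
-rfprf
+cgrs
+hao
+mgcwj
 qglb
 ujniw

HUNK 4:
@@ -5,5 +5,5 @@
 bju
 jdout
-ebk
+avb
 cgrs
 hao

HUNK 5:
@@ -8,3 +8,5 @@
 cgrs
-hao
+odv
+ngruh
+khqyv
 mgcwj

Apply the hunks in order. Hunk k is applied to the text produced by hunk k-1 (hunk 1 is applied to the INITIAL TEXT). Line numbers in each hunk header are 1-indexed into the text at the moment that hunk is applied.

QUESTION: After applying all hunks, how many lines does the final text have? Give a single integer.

Answer: 16

Derivation:
Hunk 1: at line 5 remove [lhcgh] add [ebk,rutwp,rfprf] -> 13 lines: yogz kbjfz rzoc dxlg bju jdout ebk rutwp rfprf bbu ujniw dmui hld
Hunk 2: at line 8 remove [bbu] add [qglb] -> 13 lines: yogz kbjfz rzoc dxlg bju jdout ebk rutwp rfprf qglb ujniw dmui hld
Hunk 3: at line 6 remove [rutwp,rfprf] add [cgrs,hao,mgcwj] -> 14 lines: yogz kbjfz rzoc dxlg bju jdout ebk cgrs hao mgcwj qglb ujniw dmui hld
Hunk 4: at line 5 remove [ebk] add [avb] -> 14 lines: yogz kbjfz rzoc dxlg bju jdout avb cgrs hao mgcwj qglb ujniw dmui hld
Hunk 5: at line 8 remove [hao] add [odv,ngruh,khqyv] -> 16 lines: yogz kbjfz rzoc dxlg bju jdout avb cgrs odv ngruh khqyv mgcwj qglb ujniw dmui hld
Final line count: 16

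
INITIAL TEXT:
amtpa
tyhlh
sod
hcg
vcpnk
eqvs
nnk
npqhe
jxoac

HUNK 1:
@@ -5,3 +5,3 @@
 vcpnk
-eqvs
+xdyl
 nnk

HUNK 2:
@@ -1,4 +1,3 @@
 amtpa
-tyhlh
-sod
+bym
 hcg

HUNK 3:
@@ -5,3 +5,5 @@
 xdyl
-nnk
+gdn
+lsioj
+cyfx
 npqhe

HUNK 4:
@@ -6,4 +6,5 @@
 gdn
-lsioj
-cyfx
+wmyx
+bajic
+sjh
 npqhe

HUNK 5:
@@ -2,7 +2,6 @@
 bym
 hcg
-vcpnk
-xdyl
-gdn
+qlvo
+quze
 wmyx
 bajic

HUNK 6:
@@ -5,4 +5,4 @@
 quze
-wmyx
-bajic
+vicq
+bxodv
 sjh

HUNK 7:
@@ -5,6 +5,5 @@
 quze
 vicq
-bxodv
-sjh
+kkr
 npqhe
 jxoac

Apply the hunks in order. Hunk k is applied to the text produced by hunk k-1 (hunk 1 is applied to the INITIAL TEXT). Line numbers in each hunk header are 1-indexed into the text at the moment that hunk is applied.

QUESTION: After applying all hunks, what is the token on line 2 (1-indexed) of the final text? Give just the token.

Answer: bym

Derivation:
Hunk 1: at line 5 remove [eqvs] add [xdyl] -> 9 lines: amtpa tyhlh sod hcg vcpnk xdyl nnk npqhe jxoac
Hunk 2: at line 1 remove [tyhlh,sod] add [bym] -> 8 lines: amtpa bym hcg vcpnk xdyl nnk npqhe jxoac
Hunk 3: at line 5 remove [nnk] add [gdn,lsioj,cyfx] -> 10 lines: amtpa bym hcg vcpnk xdyl gdn lsioj cyfx npqhe jxoac
Hunk 4: at line 6 remove [lsioj,cyfx] add [wmyx,bajic,sjh] -> 11 lines: amtpa bym hcg vcpnk xdyl gdn wmyx bajic sjh npqhe jxoac
Hunk 5: at line 2 remove [vcpnk,xdyl,gdn] add [qlvo,quze] -> 10 lines: amtpa bym hcg qlvo quze wmyx bajic sjh npqhe jxoac
Hunk 6: at line 5 remove [wmyx,bajic] add [vicq,bxodv] -> 10 lines: amtpa bym hcg qlvo quze vicq bxodv sjh npqhe jxoac
Hunk 7: at line 5 remove [bxodv,sjh] add [kkr] -> 9 lines: amtpa bym hcg qlvo quze vicq kkr npqhe jxoac
Final line 2: bym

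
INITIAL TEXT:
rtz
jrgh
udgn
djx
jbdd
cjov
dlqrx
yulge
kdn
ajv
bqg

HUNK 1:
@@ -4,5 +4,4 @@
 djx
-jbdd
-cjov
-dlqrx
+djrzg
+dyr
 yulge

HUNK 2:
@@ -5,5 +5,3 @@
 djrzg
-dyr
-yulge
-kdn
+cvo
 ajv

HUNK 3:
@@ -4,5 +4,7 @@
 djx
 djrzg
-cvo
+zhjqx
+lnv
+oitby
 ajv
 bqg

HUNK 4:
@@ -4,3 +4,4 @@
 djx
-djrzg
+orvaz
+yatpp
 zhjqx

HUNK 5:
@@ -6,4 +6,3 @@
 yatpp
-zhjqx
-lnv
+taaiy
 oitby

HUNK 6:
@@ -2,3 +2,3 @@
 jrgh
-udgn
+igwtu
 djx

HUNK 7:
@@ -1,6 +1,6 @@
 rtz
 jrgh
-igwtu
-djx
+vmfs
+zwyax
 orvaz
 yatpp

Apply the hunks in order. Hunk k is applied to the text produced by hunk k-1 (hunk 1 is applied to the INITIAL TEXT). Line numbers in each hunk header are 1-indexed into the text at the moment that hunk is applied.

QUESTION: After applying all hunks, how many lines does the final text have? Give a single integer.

Hunk 1: at line 4 remove [jbdd,cjov,dlqrx] add [djrzg,dyr] -> 10 lines: rtz jrgh udgn djx djrzg dyr yulge kdn ajv bqg
Hunk 2: at line 5 remove [dyr,yulge,kdn] add [cvo] -> 8 lines: rtz jrgh udgn djx djrzg cvo ajv bqg
Hunk 3: at line 4 remove [cvo] add [zhjqx,lnv,oitby] -> 10 lines: rtz jrgh udgn djx djrzg zhjqx lnv oitby ajv bqg
Hunk 4: at line 4 remove [djrzg] add [orvaz,yatpp] -> 11 lines: rtz jrgh udgn djx orvaz yatpp zhjqx lnv oitby ajv bqg
Hunk 5: at line 6 remove [zhjqx,lnv] add [taaiy] -> 10 lines: rtz jrgh udgn djx orvaz yatpp taaiy oitby ajv bqg
Hunk 6: at line 2 remove [udgn] add [igwtu] -> 10 lines: rtz jrgh igwtu djx orvaz yatpp taaiy oitby ajv bqg
Hunk 7: at line 1 remove [igwtu,djx] add [vmfs,zwyax] -> 10 lines: rtz jrgh vmfs zwyax orvaz yatpp taaiy oitby ajv bqg
Final line count: 10

Answer: 10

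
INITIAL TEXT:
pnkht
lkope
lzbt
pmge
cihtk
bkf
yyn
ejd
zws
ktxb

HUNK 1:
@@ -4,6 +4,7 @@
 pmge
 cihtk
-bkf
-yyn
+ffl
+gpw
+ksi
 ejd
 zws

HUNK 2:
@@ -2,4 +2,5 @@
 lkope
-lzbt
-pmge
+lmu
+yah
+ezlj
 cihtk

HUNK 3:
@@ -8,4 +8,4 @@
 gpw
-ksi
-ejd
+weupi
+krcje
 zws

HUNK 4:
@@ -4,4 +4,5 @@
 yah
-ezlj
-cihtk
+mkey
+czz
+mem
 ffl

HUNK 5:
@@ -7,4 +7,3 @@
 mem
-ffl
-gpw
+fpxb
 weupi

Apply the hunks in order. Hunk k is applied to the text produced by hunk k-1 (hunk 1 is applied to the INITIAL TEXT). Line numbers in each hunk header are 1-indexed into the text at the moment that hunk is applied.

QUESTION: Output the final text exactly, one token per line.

Answer: pnkht
lkope
lmu
yah
mkey
czz
mem
fpxb
weupi
krcje
zws
ktxb

Derivation:
Hunk 1: at line 4 remove [bkf,yyn] add [ffl,gpw,ksi] -> 11 lines: pnkht lkope lzbt pmge cihtk ffl gpw ksi ejd zws ktxb
Hunk 2: at line 2 remove [lzbt,pmge] add [lmu,yah,ezlj] -> 12 lines: pnkht lkope lmu yah ezlj cihtk ffl gpw ksi ejd zws ktxb
Hunk 3: at line 8 remove [ksi,ejd] add [weupi,krcje] -> 12 lines: pnkht lkope lmu yah ezlj cihtk ffl gpw weupi krcje zws ktxb
Hunk 4: at line 4 remove [ezlj,cihtk] add [mkey,czz,mem] -> 13 lines: pnkht lkope lmu yah mkey czz mem ffl gpw weupi krcje zws ktxb
Hunk 5: at line 7 remove [ffl,gpw] add [fpxb] -> 12 lines: pnkht lkope lmu yah mkey czz mem fpxb weupi krcje zws ktxb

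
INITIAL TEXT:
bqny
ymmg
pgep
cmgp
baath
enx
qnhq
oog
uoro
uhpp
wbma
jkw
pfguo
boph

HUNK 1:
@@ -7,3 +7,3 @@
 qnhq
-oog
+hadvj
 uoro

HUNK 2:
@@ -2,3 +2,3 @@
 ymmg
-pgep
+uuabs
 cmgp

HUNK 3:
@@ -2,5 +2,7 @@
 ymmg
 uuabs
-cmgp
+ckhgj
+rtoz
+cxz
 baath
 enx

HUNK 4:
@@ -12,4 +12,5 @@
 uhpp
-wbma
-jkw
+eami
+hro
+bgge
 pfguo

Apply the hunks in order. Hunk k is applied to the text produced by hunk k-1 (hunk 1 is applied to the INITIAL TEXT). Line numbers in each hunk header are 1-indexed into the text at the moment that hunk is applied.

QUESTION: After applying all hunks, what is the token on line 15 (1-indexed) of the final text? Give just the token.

Hunk 1: at line 7 remove [oog] add [hadvj] -> 14 lines: bqny ymmg pgep cmgp baath enx qnhq hadvj uoro uhpp wbma jkw pfguo boph
Hunk 2: at line 2 remove [pgep] add [uuabs] -> 14 lines: bqny ymmg uuabs cmgp baath enx qnhq hadvj uoro uhpp wbma jkw pfguo boph
Hunk 3: at line 2 remove [cmgp] add [ckhgj,rtoz,cxz] -> 16 lines: bqny ymmg uuabs ckhgj rtoz cxz baath enx qnhq hadvj uoro uhpp wbma jkw pfguo boph
Hunk 4: at line 12 remove [wbma,jkw] add [eami,hro,bgge] -> 17 lines: bqny ymmg uuabs ckhgj rtoz cxz baath enx qnhq hadvj uoro uhpp eami hro bgge pfguo boph
Final line 15: bgge

Answer: bgge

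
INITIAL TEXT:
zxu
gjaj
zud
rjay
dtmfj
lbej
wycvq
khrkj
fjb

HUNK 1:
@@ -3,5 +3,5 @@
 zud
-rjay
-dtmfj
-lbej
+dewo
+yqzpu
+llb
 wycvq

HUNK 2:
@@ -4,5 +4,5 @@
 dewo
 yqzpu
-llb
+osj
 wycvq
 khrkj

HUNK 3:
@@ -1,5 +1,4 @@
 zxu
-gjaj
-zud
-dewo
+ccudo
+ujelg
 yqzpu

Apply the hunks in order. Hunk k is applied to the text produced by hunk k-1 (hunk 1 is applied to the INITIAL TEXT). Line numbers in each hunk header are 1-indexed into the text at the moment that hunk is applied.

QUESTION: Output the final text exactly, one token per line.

Answer: zxu
ccudo
ujelg
yqzpu
osj
wycvq
khrkj
fjb

Derivation:
Hunk 1: at line 3 remove [rjay,dtmfj,lbej] add [dewo,yqzpu,llb] -> 9 lines: zxu gjaj zud dewo yqzpu llb wycvq khrkj fjb
Hunk 2: at line 4 remove [llb] add [osj] -> 9 lines: zxu gjaj zud dewo yqzpu osj wycvq khrkj fjb
Hunk 3: at line 1 remove [gjaj,zud,dewo] add [ccudo,ujelg] -> 8 lines: zxu ccudo ujelg yqzpu osj wycvq khrkj fjb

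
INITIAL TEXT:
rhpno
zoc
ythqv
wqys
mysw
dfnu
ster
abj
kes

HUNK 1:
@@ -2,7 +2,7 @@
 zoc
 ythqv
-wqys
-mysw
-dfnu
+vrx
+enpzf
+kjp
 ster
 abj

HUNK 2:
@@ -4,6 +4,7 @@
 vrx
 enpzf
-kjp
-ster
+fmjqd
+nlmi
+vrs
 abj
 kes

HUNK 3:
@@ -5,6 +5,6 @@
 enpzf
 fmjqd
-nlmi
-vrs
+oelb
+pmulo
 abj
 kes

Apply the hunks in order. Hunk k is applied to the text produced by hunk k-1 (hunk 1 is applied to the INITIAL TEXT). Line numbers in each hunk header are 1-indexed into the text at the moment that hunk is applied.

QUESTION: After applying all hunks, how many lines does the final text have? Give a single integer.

Hunk 1: at line 2 remove [wqys,mysw,dfnu] add [vrx,enpzf,kjp] -> 9 lines: rhpno zoc ythqv vrx enpzf kjp ster abj kes
Hunk 2: at line 4 remove [kjp,ster] add [fmjqd,nlmi,vrs] -> 10 lines: rhpno zoc ythqv vrx enpzf fmjqd nlmi vrs abj kes
Hunk 3: at line 5 remove [nlmi,vrs] add [oelb,pmulo] -> 10 lines: rhpno zoc ythqv vrx enpzf fmjqd oelb pmulo abj kes
Final line count: 10

Answer: 10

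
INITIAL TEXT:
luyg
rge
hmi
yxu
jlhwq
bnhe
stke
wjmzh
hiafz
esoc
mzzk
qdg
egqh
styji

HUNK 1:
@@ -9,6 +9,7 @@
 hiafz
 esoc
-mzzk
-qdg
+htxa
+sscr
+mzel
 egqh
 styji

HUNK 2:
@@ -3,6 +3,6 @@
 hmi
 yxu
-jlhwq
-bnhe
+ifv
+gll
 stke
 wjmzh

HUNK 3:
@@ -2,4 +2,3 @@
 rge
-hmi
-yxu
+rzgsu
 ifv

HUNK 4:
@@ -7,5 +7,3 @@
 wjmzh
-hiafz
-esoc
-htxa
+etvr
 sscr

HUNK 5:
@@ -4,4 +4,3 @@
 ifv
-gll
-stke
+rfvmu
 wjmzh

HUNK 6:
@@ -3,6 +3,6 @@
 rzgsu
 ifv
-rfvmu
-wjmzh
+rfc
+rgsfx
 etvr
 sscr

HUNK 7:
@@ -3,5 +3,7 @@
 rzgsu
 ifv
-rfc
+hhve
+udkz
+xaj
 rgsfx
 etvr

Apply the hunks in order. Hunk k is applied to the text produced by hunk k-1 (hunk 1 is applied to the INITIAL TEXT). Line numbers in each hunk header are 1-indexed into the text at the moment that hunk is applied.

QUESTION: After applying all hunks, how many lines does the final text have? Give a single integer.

Answer: 13

Derivation:
Hunk 1: at line 9 remove [mzzk,qdg] add [htxa,sscr,mzel] -> 15 lines: luyg rge hmi yxu jlhwq bnhe stke wjmzh hiafz esoc htxa sscr mzel egqh styji
Hunk 2: at line 3 remove [jlhwq,bnhe] add [ifv,gll] -> 15 lines: luyg rge hmi yxu ifv gll stke wjmzh hiafz esoc htxa sscr mzel egqh styji
Hunk 3: at line 2 remove [hmi,yxu] add [rzgsu] -> 14 lines: luyg rge rzgsu ifv gll stke wjmzh hiafz esoc htxa sscr mzel egqh styji
Hunk 4: at line 7 remove [hiafz,esoc,htxa] add [etvr] -> 12 lines: luyg rge rzgsu ifv gll stke wjmzh etvr sscr mzel egqh styji
Hunk 5: at line 4 remove [gll,stke] add [rfvmu] -> 11 lines: luyg rge rzgsu ifv rfvmu wjmzh etvr sscr mzel egqh styji
Hunk 6: at line 3 remove [rfvmu,wjmzh] add [rfc,rgsfx] -> 11 lines: luyg rge rzgsu ifv rfc rgsfx etvr sscr mzel egqh styji
Hunk 7: at line 3 remove [rfc] add [hhve,udkz,xaj] -> 13 lines: luyg rge rzgsu ifv hhve udkz xaj rgsfx etvr sscr mzel egqh styji
Final line count: 13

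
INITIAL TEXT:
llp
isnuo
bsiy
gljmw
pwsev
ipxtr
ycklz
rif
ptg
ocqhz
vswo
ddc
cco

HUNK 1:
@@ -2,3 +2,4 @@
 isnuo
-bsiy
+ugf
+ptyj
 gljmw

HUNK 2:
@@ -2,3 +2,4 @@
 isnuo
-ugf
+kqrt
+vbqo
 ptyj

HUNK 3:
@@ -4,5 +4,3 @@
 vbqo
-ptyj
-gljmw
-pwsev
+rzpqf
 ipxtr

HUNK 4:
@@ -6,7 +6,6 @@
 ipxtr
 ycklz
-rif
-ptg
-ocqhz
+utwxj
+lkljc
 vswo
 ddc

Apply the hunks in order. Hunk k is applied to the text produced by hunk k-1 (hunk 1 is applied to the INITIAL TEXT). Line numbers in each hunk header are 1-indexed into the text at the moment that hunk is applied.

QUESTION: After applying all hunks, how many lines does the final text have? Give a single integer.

Answer: 12

Derivation:
Hunk 1: at line 2 remove [bsiy] add [ugf,ptyj] -> 14 lines: llp isnuo ugf ptyj gljmw pwsev ipxtr ycklz rif ptg ocqhz vswo ddc cco
Hunk 2: at line 2 remove [ugf] add [kqrt,vbqo] -> 15 lines: llp isnuo kqrt vbqo ptyj gljmw pwsev ipxtr ycklz rif ptg ocqhz vswo ddc cco
Hunk 3: at line 4 remove [ptyj,gljmw,pwsev] add [rzpqf] -> 13 lines: llp isnuo kqrt vbqo rzpqf ipxtr ycklz rif ptg ocqhz vswo ddc cco
Hunk 4: at line 6 remove [rif,ptg,ocqhz] add [utwxj,lkljc] -> 12 lines: llp isnuo kqrt vbqo rzpqf ipxtr ycklz utwxj lkljc vswo ddc cco
Final line count: 12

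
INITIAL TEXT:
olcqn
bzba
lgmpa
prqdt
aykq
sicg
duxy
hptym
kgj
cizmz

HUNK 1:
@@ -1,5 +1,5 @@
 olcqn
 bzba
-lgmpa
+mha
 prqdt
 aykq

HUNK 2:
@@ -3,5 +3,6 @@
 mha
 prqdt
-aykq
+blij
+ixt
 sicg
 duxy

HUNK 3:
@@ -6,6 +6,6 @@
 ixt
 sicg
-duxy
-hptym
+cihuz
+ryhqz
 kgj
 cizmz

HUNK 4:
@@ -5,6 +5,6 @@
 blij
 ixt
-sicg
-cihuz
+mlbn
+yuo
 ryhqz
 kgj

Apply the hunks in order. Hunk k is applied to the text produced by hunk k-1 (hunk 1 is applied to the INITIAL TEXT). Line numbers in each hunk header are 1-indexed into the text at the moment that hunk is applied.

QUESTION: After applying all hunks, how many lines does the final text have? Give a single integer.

Answer: 11

Derivation:
Hunk 1: at line 1 remove [lgmpa] add [mha] -> 10 lines: olcqn bzba mha prqdt aykq sicg duxy hptym kgj cizmz
Hunk 2: at line 3 remove [aykq] add [blij,ixt] -> 11 lines: olcqn bzba mha prqdt blij ixt sicg duxy hptym kgj cizmz
Hunk 3: at line 6 remove [duxy,hptym] add [cihuz,ryhqz] -> 11 lines: olcqn bzba mha prqdt blij ixt sicg cihuz ryhqz kgj cizmz
Hunk 4: at line 5 remove [sicg,cihuz] add [mlbn,yuo] -> 11 lines: olcqn bzba mha prqdt blij ixt mlbn yuo ryhqz kgj cizmz
Final line count: 11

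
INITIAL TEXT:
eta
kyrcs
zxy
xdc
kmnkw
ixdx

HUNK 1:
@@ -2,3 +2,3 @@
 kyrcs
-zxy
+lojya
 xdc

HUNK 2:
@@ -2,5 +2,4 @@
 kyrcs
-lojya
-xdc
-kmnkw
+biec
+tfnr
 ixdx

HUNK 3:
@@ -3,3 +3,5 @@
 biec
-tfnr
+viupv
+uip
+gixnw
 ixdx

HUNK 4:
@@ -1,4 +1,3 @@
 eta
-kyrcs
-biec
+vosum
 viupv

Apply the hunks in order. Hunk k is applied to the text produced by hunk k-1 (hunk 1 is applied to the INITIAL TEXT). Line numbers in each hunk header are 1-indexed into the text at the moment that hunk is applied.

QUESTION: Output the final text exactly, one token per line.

Hunk 1: at line 2 remove [zxy] add [lojya] -> 6 lines: eta kyrcs lojya xdc kmnkw ixdx
Hunk 2: at line 2 remove [lojya,xdc,kmnkw] add [biec,tfnr] -> 5 lines: eta kyrcs biec tfnr ixdx
Hunk 3: at line 3 remove [tfnr] add [viupv,uip,gixnw] -> 7 lines: eta kyrcs biec viupv uip gixnw ixdx
Hunk 4: at line 1 remove [kyrcs,biec] add [vosum] -> 6 lines: eta vosum viupv uip gixnw ixdx

Answer: eta
vosum
viupv
uip
gixnw
ixdx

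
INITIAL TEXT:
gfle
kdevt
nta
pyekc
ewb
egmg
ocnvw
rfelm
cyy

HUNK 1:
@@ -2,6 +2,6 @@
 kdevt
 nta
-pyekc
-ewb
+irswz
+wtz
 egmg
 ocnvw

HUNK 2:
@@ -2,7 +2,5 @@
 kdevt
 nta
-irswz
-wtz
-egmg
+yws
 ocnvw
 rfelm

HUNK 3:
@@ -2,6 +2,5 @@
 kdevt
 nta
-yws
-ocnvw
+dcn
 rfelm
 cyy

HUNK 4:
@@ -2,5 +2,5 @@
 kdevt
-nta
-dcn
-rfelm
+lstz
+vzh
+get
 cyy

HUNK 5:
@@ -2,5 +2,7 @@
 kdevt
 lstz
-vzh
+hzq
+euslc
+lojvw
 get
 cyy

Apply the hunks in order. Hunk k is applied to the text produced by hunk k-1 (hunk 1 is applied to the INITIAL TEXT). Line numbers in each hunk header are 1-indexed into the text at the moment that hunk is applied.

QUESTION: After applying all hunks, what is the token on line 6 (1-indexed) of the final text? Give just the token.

Answer: lojvw

Derivation:
Hunk 1: at line 2 remove [pyekc,ewb] add [irswz,wtz] -> 9 lines: gfle kdevt nta irswz wtz egmg ocnvw rfelm cyy
Hunk 2: at line 2 remove [irswz,wtz,egmg] add [yws] -> 7 lines: gfle kdevt nta yws ocnvw rfelm cyy
Hunk 3: at line 2 remove [yws,ocnvw] add [dcn] -> 6 lines: gfle kdevt nta dcn rfelm cyy
Hunk 4: at line 2 remove [nta,dcn,rfelm] add [lstz,vzh,get] -> 6 lines: gfle kdevt lstz vzh get cyy
Hunk 5: at line 2 remove [vzh] add [hzq,euslc,lojvw] -> 8 lines: gfle kdevt lstz hzq euslc lojvw get cyy
Final line 6: lojvw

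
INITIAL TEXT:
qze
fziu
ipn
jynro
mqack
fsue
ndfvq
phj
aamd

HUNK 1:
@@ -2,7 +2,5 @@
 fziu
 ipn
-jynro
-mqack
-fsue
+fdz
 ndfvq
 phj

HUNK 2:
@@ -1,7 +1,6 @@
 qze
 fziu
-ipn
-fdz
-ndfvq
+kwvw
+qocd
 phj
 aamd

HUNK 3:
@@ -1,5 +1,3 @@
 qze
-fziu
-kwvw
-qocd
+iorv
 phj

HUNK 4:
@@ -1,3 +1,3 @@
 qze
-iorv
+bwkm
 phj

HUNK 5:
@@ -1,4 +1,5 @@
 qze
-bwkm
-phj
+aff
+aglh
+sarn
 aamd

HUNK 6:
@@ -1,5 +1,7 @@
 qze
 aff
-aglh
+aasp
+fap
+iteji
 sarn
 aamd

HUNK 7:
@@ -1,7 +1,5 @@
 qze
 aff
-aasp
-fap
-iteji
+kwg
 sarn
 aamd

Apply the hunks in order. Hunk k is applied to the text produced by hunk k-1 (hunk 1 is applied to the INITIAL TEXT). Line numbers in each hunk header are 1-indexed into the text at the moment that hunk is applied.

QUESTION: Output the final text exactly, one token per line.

Hunk 1: at line 2 remove [jynro,mqack,fsue] add [fdz] -> 7 lines: qze fziu ipn fdz ndfvq phj aamd
Hunk 2: at line 1 remove [ipn,fdz,ndfvq] add [kwvw,qocd] -> 6 lines: qze fziu kwvw qocd phj aamd
Hunk 3: at line 1 remove [fziu,kwvw,qocd] add [iorv] -> 4 lines: qze iorv phj aamd
Hunk 4: at line 1 remove [iorv] add [bwkm] -> 4 lines: qze bwkm phj aamd
Hunk 5: at line 1 remove [bwkm,phj] add [aff,aglh,sarn] -> 5 lines: qze aff aglh sarn aamd
Hunk 6: at line 1 remove [aglh] add [aasp,fap,iteji] -> 7 lines: qze aff aasp fap iteji sarn aamd
Hunk 7: at line 1 remove [aasp,fap,iteji] add [kwg] -> 5 lines: qze aff kwg sarn aamd

Answer: qze
aff
kwg
sarn
aamd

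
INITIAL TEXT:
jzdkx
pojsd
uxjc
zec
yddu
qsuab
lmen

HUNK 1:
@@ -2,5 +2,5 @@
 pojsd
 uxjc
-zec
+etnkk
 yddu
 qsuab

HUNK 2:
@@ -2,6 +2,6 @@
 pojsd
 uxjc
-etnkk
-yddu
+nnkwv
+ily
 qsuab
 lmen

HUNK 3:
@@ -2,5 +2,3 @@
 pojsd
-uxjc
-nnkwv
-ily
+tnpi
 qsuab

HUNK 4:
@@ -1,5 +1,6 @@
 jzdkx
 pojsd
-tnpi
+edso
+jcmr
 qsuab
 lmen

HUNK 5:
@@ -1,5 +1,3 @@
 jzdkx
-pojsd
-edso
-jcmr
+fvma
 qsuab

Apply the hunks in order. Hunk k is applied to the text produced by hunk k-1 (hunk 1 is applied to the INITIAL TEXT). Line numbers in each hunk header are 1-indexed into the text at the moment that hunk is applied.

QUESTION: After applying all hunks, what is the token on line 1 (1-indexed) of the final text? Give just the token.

Answer: jzdkx

Derivation:
Hunk 1: at line 2 remove [zec] add [etnkk] -> 7 lines: jzdkx pojsd uxjc etnkk yddu qsuab lmen
Hunk 2: at line 2 remove [etnkk,yddu] add [nnkwv,ily] -> 7 lines: jzdkx pojsd uxjc nnkwv ily qsuab lmen
Hunk 3: at line 2 remove [uxjc,nnkwv,ily] add [tnpi] -> 5 lines: jzdkx pojsd tnpi qsuab lmen
Hunk 4: at line 1 remove [tnpi] add [edso,jcmr] -> 6 lines: jzdkx pojsd edso jcmr qsuab lmen
Hunk 5: at line 1 remove [pojsd,edso,jcmr] add [fvma] -> 4 lines: jzdkx fvma qsuab lmen
Final line 1: jzdkx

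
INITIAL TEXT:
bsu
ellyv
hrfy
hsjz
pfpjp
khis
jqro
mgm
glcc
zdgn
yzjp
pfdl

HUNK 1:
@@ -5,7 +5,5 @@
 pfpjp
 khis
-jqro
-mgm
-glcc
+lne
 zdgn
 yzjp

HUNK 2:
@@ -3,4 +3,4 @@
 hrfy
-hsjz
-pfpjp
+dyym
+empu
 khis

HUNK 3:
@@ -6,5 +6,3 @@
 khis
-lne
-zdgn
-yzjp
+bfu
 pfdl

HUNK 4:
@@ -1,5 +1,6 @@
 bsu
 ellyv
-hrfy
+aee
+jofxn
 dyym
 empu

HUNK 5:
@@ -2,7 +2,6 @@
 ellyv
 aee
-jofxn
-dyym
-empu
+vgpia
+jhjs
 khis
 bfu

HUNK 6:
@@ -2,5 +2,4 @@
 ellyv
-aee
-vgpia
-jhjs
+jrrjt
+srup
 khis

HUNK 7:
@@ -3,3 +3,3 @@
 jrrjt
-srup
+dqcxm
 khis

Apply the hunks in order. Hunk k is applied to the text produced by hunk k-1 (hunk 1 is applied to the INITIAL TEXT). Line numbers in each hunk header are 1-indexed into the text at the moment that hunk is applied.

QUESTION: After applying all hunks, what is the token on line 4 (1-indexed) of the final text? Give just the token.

Answer: dqcxm

Derivation:
Hunk 1: at line 5 remove [jqro,mgm,glcc] add [lne] -> 10 lines: bsu ellyv hrfy hsjz pfpjp khis lne zdgn yzjp pfdl
Hunk 2: at line 3 remove [hsjz,pfpjp] add [dyym,empu] -> 10 lines: bsu ellyv hrfy dyym empu khis lne zdgn yzjp pfdl
Hunk 3: at line 6 remove [lne,zdgn,yzjp] add [bfu] -> 8 lines: bsu ellyv hrfy dyym empu khis bfu pfdl
Hunk 4: at line 1 remove [hrfy] add [aee,jofxn] -> 9 lines: bsu ellyv aee jofxn dyym empu khis bfu pfdl
Hunk 5: at line 2 remove [jofxn,dyym,empu] add [vgpia,jhjs] -> 8 lines: bsu ellyv aee vgpia jhjs khis bfu pfdl
Hunk 6: at line 2 remove [aee,vgpia,jhjs] add [jrrjt,srup] -> 7 lines: bsu ellyv jrrjt srup khis bfu pfdl
Hunk 7: at line 3 remove [srup] add [dqcxm] -> 7 lines: bsu ellyv jrrjt dqcxm khis bfu pfdl
Final line 4: dqcxm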